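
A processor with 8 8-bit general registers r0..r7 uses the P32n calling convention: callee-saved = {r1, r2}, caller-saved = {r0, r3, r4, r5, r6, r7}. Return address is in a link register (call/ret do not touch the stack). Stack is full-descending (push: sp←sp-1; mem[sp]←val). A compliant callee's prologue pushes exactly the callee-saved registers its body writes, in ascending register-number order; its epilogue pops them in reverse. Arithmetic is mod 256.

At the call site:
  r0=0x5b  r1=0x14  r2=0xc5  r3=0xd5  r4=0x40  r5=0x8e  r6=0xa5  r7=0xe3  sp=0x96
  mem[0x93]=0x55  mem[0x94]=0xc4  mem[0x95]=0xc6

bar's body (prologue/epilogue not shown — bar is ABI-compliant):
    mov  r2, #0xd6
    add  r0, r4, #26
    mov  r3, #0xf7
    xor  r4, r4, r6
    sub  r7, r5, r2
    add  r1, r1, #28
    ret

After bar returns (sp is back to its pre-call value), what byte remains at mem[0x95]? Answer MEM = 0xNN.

MEM = 0x14

prologue: push r1 → mem[0x95]=0x14, sp=0x95
prologue: push r2 → mem[0x94]=0xc5, sp=0x94
body[0] mov  r2, #0xd6 → r2=0xd6
body[1] add  r0, r4, #26 → r0=0x5a
body[2] mov  r3, #0xf7 → r3=0xf7
body[3] xor  r4, r4, r6 → r4=0xe5
body[4] sub  r7, r5, r2 → r7=0xb8
body[5] add  r1, r1, #28 → r1=0x30
epilogue: pop r2=0xc5, sp=0x95
epilogue: pop r1=0x14, sp=0x96
prologue pushed ['r1', 'r2'] at ['0x95', '0x94']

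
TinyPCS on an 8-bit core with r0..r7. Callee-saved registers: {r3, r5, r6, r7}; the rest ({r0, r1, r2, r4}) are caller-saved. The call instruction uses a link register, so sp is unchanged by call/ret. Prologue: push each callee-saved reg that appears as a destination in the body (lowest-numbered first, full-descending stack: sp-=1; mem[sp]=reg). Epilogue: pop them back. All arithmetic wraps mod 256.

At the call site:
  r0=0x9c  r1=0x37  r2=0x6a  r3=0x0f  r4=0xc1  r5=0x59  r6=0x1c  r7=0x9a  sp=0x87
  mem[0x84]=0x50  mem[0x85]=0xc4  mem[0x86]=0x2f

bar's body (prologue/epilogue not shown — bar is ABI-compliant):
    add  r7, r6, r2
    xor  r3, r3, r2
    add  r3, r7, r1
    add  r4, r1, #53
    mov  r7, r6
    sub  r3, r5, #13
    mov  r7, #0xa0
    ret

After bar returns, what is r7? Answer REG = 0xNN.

REG = 0x9a

prologue: push r3 -> mem[0x86]=0x0f, sp=0x86
prologue: push r7 -> mem[0x85]=0x9a, sp=0x85
body[0] add  r7, r6, r2 -> r7=0x86
body[1] xor  r3, r3, r2 -> r3=0x65
body[2] add  r3, r7, r1 -> r3=0xbd
body[3] add  r4, r1, #53 -> r4=0x6c
body[4] mov  r7, r6 -> r7=0x1c
body[5] sub  r3, r5, #13 -> r3=0x4c
body[6] mov  r7, #0xa0 -> r7=0xa0
epilogue: pop r7=0x9a, sp=0x86
epilogue: pop r3=0x0f, sp=0x87
r7 is callee-saved -> restored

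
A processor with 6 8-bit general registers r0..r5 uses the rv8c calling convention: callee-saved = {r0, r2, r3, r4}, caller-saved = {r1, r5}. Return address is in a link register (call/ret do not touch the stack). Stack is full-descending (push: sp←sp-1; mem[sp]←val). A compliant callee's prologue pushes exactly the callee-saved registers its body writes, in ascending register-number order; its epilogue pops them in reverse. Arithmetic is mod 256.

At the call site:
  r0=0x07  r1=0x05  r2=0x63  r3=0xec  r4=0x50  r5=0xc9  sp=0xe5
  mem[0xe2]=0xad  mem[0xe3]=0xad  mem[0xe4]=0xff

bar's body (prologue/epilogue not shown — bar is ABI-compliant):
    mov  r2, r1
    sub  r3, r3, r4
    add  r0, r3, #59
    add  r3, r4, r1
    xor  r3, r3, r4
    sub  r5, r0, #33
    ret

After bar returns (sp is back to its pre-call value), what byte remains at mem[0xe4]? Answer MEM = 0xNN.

prologue: push r0 → mem[0xe4]=0x07, sp=0xe4
prologue: push r2 → mem[0xe3]=0x63, sp=0xe3
prologue: push r3 → mem[0xe2]=0xec, sp=0xe2
body[0] mov  r2, r1 → r2=0x05
body[1] sub  r3, r3, r4 → r3=0x9c
body[2] add  r0, r3, #59 → r0=0xd7
body[3] add  r3, r4, r1 → r3=0x55
body[4] xor  r3, r3, r4 → r3=0x05
body[5] sub  r5, r0, #33 → r5=0xb6
epilogue: pop r3=0xec, sp=0xe3
epilogue: pop r2=0x63, sp=0xe4
epilogue: pop r0=0x07, sp=0xe5
prologue pushed ['r0', 'r2', 'r3'] at ['0xe4', '0xe3', '0xe2']

MEM = 0x07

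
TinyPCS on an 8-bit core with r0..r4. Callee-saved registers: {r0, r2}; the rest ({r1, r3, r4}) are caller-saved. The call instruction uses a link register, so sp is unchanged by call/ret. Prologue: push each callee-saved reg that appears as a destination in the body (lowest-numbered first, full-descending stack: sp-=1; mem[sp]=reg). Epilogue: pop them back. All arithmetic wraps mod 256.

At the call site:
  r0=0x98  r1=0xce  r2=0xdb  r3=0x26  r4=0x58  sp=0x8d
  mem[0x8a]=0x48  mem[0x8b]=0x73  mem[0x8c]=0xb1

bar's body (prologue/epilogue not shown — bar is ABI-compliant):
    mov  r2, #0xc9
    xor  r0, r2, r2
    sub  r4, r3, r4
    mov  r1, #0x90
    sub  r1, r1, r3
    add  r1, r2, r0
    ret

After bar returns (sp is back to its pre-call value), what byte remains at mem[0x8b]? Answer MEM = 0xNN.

prologue: push r0 → mem[0x8c]=0x98, sp=0x8c
prologue: push r2 → mem[0x8b]=0xdb, sp=0x8b
body[0] mov  r2, #0xc9 → r2=0xc9
body[1] xor  r0, r2, r2 → r0=0x00
body[2] sub  r4, r3, r4 → r4=0xce
body[3] mov  r1, #0x90 → r1=0x90
body[4] sub  r1, r1, r3 → r1=0x6a
body[5] add  r1, r2, r0 → r1=0xc9
epilogue: pop r2=0xdb, sp=0x8c
epilogue: pop r0=0x98, sp=0x8d
prologue pushed ['r0', 'r2'] at ['0x8c', '0x8b']

MEM = 0xdb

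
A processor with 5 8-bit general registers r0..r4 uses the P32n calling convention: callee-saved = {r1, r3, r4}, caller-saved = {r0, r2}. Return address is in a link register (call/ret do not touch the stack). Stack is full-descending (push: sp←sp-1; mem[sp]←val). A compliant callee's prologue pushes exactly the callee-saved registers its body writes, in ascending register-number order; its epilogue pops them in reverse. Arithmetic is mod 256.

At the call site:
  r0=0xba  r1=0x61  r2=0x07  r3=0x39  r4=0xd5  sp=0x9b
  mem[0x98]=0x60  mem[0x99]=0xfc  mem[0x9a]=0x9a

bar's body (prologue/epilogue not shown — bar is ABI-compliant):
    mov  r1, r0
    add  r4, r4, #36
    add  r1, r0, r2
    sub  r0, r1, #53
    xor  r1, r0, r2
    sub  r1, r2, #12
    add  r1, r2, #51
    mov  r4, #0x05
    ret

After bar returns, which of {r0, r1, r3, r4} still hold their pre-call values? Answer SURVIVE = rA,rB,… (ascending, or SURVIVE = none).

prologue: push r1 → mem[0x9a]=0x61, sp=0x9a
prologue: push r4 → mem[0x99]=0xd5, sp=0x99
body[0] mov  r1, r0 → r1=0xba
body[1] add  r4, r4, #36 → r4=0xf9
body[2] add  r1, r0, r2 → r1=0xc1
body[3] sub  r0, r1, #53 → r0=0x8c
body[4] xor  r1, r0, r2 → r1=0x8b
body[5] sub  r1, r2, #12 → r1=0xfb
body[6] add  r1, r2, #51 → r1=0x3a
body[7] mov  r4, #0x05 → r4=0x05
epilogue: pop r4=0xd5, sp=0x9a
epilogue: pop r1=0x61, sp=0x9b
r0: caller-saved, written=True
r1: callee-saved, written=True
r3: callee-saved, written=False
r4: callee-saved, written=True

SURVIVE = r1,r3,r4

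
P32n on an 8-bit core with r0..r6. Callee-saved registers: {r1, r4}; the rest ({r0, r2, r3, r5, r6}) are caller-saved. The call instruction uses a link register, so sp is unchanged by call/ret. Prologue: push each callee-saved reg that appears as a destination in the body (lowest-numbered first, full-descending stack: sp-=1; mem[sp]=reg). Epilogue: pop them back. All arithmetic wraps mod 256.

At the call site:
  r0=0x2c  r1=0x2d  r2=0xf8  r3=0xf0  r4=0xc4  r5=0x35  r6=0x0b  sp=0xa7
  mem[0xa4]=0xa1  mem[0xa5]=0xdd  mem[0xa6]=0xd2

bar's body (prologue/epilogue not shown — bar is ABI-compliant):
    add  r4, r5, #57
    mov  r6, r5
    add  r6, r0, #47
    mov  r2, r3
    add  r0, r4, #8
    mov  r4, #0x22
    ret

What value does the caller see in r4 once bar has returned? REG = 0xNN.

REG = 0xc4

prologue: push r4 -> mem[0xa6]=0xc4, sp=0xa6
body[0] add  r4, r5, #57 -> r4=0x6e
body[1] mov  r6, r5 -> r6=0x35
body[2] add  r6, r0, #47 -> r6=0x5b
body[3] mov  r2, r3 -> r2=0xf0
body[4] add  r0, r4, #8 -> r0=0x76
body[5] mov  r4, #0x22 -> r4=0x22
epilogue: pop r4=0xc4, sp=0xa7
r4 is callee-saved -> restored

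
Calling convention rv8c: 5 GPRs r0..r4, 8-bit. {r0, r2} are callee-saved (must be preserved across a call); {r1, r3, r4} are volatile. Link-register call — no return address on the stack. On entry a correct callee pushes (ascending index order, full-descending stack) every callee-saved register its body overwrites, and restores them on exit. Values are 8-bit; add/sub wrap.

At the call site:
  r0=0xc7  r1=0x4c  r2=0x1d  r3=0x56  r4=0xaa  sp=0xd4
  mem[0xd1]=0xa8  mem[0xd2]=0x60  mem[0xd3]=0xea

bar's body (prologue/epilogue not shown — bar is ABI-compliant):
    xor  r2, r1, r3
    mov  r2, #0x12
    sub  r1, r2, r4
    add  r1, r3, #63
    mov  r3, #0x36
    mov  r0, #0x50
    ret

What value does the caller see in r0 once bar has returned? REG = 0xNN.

REG = 0xc7

prologue: push r0 -> mem[0xd3]=0xc7, sp=0xd3
prologue: push r2 -> mem[0xd2]=0x1d, sp=0xd2
body[0] xor  r2, r1, r3 -> r2=0x1a
body[1] mov  r2, #0x12 -> r2=0x12
body[2] sub  r1, r2, r4 -> r1=0x68
body[3] add  r1, r3, #63 -> r1=0x95
body[4] mov  r3, #0x36 -> r3=0x36
body[5] mov  r0, #0x50 -> r0=0x50
epilogue: pop r2=0x1d, sp=0xd3
epilogue: pop r0=0xc7, sp=0xd4
r0 is callee-saved -> restored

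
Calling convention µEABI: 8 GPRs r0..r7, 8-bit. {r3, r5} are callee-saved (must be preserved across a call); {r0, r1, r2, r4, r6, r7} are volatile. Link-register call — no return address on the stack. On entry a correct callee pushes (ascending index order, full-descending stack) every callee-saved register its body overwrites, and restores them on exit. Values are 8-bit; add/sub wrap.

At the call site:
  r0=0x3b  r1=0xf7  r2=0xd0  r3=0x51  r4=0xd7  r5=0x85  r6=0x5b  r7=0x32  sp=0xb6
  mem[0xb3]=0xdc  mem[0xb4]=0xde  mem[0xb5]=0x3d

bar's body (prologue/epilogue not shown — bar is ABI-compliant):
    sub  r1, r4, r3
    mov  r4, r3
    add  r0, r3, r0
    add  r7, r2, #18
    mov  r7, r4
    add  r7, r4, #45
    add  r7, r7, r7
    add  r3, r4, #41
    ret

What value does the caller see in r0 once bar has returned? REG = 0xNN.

REG = 0x8c

prologue: push r3 → mem[0xb5]=0x51, sp=0xb5
body[0] sub  r1, r4, r3 → r1=0x86
body[1] mov  r4, r3 → r4=0x51
body[2] add  r0, r3, r0 → r0=0x8c
body[3] add  r7, r2, #18 → r7=0xe2
body[4] mov  r7, r4 → r7=0x51
body[5] add  r7, r4, #45 → r7=0x7e
body[6] add  r7, r7, r7 → r7=0xfc
body[7] add  r3, r4, #41 → r3=0x7a
epilogue: pop r3=0x51, sp=0xb6
r0 is caller-saved → body value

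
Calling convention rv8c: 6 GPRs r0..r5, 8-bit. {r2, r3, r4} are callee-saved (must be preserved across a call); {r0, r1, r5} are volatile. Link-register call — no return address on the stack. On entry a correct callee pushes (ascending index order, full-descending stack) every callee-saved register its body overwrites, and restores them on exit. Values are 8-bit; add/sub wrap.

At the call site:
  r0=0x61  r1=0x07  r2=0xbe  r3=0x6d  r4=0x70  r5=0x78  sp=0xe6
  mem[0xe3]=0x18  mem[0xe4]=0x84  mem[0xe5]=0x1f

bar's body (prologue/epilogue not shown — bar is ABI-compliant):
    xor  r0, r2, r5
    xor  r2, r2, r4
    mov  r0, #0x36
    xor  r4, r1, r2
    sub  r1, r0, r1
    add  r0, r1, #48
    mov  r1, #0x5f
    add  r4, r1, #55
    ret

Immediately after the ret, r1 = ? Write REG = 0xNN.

REG = 0x5f

prologue: push r2 → mem[0xe5]=0xbe, sp=0xe5
prologue: push r4 → mem[0xe4]=0x70, sp=0xe4
body[0] xor  r0, r2, r5 → r0=0xc6
body[1] xor  r2, r2, r4 → r2=0xce
body[2] mov  r0, #0x36 → r0=0x36
body[3] xor  r4, r1, r2 → r4=0xc9
body[4] sub  r1, r0, r1 → r1=0x2f
body[5] add  r0, r1, #48 → r0=0x5f
body[6] mov  r1, #0x5f → r1=0x5f
body[7] add  r4, r1, #55 → r4=0x96
epilogue: pop r4=0x70, sp=0xe5
epilogue: pop r2=0xbe, sp=0xe6
r1 is caller-saved → body value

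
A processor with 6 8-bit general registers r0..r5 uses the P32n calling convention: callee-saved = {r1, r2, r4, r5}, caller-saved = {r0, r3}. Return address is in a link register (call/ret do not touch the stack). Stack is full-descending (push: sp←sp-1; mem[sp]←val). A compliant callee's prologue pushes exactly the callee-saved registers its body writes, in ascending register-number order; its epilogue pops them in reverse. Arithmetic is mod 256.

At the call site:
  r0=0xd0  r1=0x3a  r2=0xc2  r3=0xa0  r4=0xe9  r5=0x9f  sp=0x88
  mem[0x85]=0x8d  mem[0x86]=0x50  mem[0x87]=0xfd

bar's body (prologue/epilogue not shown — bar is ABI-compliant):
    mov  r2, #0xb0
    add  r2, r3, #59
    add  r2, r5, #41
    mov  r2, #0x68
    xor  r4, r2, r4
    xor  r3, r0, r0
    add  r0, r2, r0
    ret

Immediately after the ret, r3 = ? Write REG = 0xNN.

REG = 0x00

prologue: push r2 -> mem[0x87]=0xc2, sp=0x87
prologue: push r4 -> mem[0x86]=0xe9, sp=0x86
body[0] mov  r2, #0xb0 -> r2=0xb0
body[1] add  r2, r3, #59 -> r2=0xdb
body[2] add  r2, r5, #41 -> r2=0xc8
body[3] mov  r2, #0x68 -> r2=0x68
body[4] xor  r4, r2, r4 -> r4=0x81
body[5] xor  r3, r0, r0 -> r3=0x00
body[6] add  r0, r2, r0 -> r0=0x38
epilogue: pop r4=0xe9, sp=0x87
epilogue: pop r2=0xc2, sp=0x88
r3 is caller-saved -> body value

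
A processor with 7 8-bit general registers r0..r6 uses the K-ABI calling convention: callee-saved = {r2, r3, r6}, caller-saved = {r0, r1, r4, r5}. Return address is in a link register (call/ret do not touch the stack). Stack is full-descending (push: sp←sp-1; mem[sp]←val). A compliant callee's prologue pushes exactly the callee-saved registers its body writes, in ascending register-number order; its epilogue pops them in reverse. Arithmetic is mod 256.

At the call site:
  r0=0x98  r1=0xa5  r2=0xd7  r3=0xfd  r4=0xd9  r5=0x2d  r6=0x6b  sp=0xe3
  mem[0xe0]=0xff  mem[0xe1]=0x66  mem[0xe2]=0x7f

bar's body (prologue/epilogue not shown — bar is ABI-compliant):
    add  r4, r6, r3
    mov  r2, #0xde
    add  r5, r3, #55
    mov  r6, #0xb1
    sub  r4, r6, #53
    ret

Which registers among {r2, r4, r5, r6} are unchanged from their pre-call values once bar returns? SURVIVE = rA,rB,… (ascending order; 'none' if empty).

prologue: push r2 -> mem[0xe2]=0xd7, sp=0xe2
prologue: push r6 -> mem[0xe1]=0x6b, sp=0xe1
body[0] add  r4, r6, r3 -> r4=0x68
body[1] mov  r2, #0xde -> r2=0xde
body[2] add  r5, r3, #55 -> r5=0x34
body[3] mov  r6, #0xb1 -> r6=0xb1
body[4] sub  r4, r6, #53 -> r4=0x7c
epilogue: pop r6=0x6b, sp=0xe2
epilogue: pop r2=0xd7, sp=0xe3
r2: callee-saved, written=True
r4: caller-saved, written=True
r5: caller-saved, written=True
r6: callee-saved, written=True

SURVIVE = r2,r6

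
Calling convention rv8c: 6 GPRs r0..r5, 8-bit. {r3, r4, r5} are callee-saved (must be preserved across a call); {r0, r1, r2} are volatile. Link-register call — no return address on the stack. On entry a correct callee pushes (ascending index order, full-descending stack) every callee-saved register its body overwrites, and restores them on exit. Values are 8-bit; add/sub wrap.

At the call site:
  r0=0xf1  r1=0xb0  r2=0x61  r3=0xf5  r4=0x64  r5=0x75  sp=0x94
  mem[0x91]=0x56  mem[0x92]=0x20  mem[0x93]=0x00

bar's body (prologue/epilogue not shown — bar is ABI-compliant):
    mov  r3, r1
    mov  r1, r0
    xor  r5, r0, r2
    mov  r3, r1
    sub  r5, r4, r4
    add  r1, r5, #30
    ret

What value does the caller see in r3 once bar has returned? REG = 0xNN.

REG = 0xf5

prologue: push r3 -> mem[0x93]=0xf5, sp=0x93
prologue: push r5 -> mem[0x92]=0x75, sp=0x92
body[0] mov  r3, r1 -> r3=0xb0
body[1] mov  r1, r0 -> r1=0xf1
body[2] xor  r5, r0, r2 -> r5=0x90
body[3] mov  r3, r1 -> r3=0xf1
body[4] sub  r5, r4, r4 -> r5=0x00
body[5] add  r1, r5, #30 -> r1=0x1e
epilogue: pop r5=0x75, sp=0x93
epilogue: pop r3=0xf5, sp=0x94
r3 is callee-saved -> restored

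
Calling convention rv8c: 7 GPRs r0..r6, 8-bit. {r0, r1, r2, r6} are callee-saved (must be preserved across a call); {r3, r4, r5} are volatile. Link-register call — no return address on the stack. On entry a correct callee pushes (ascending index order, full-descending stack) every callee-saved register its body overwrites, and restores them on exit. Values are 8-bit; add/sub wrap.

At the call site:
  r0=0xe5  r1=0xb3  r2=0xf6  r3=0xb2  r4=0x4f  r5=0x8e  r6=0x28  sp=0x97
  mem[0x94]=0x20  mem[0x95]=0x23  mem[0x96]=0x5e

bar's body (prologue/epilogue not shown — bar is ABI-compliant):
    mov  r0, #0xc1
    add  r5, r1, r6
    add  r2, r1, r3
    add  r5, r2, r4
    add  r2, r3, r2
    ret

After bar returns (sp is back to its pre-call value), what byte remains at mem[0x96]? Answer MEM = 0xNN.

prologue: push r0 → mem[0x96]=0xe5, sp=0x96
prologue: push r2 → mem[0x95]=0xf6, sp=0x95
body[0] mov  r0, #0xc1 → r0=0xc1
body[1] add  r5, r1, r6 → r5=0xdb
body[2] add  r2, r1, r3 → r2=0x65
body[3] add  r5, r2, r4 → r5=0xb4
body[4] add  r2, r3, r2 → r2=0x17
epilogue: pop r2=0xf6, sp=0x96
epilogue: pop r0=0xe5, sp=0x97
prologue pushed ['r0', 'r2'] at ['0x96', '0x95']

MEM = 0xe5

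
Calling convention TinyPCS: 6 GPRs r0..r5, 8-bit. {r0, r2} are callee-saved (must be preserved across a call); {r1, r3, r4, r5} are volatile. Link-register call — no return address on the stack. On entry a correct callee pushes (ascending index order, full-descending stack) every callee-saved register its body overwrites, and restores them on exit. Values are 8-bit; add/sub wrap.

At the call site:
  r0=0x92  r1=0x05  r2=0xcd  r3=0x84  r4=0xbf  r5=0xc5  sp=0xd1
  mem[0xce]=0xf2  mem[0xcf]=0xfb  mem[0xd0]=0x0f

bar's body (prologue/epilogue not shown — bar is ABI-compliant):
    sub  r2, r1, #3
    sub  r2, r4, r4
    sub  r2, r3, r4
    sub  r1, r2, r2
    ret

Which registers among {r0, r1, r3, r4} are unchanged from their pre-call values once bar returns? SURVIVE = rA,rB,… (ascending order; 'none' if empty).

SURVIVE = r0,r3,r4

prologue: push r2 → mem[0xd0]=0xcd, sp=0xd0
body[0] sub  r2, r1, #3 → r2=0x02
body[1] sub  r2, r4, r4 → r2=0x00
body[2] sub  r2, r3, r4 → r2=0xc5
body[3] sub  r1, r2, r2 → r1=0x00
epilogue: pop r2=0xcd, sp=0xd1
r0: callee-saved, written=False
r1: caller-saved, written=True
r3: caller-saved, written=False
r4: caller-saved, written=False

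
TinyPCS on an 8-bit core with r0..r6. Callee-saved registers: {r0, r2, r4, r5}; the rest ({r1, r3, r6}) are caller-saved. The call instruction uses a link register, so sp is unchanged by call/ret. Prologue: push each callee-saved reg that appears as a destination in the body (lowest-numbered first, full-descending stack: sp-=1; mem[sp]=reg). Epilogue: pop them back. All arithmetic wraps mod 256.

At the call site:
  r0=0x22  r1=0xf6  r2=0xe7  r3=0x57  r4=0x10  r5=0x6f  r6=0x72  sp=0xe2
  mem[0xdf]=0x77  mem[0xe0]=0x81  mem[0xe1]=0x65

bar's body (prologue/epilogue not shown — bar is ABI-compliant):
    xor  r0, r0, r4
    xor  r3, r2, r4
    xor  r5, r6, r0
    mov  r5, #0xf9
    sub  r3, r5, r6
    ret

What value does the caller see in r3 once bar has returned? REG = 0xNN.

REG = 0x87

prologue: push r0 -> mem[0xe1]=0x22, sp=0xe1
prologue: push r5 -> mem[0xe0]=0x6f, sp=0xe0
body[0] xor  r0, r0, r4 -> r0=0x32
body[1] xor  r3, r2, r4 -> r3=0xf7
body[2] xor  r5, r6, r0 -> r5=0x40
body[3] mov  r5, #0xf9 -> r5=0xf9
body[4] sub  r3, r5, r6 -> r3=0x87
epilogue: pop r5=0x6f, sp=0xe1
epilogue: pop r0=0x22, sp=0xe2
r3 is caller-saved -> body value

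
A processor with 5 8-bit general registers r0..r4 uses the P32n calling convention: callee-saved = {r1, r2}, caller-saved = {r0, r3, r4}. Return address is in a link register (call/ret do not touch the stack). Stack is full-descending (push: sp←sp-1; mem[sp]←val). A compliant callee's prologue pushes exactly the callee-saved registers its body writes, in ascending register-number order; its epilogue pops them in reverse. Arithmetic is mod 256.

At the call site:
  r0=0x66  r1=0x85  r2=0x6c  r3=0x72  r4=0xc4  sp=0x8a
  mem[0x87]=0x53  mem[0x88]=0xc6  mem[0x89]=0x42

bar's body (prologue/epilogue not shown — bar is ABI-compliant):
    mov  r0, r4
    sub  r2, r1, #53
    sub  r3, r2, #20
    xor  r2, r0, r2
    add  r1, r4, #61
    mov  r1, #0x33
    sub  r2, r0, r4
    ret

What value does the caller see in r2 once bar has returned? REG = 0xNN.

REG = 0x6c

prologue: push r1 → mem[0x89]=0x85, sp=0x89
prologue: push r2 → mem[0x88]=0x6c, sp=0x88
body[0] mov  r0, r4 → r0=0xc4
body[1] sub  r2, r1, #53 → r2=0x50
body[2] sub  r3, r2, #20 → r3=0x3c
body[3] xor  r2, r0, r2 → r2=0x94
body[4] add  r1, r4, #61 → r1=0x01
body[5] mov  r1, #0x33 → r1=0x33
body[6] sub  r2, r0, r4 → r2=0x00
epilogue: pop r2=0x6c, sp=0x89
epilogue: pop r1=0x85, sp=0x8a
r2 is callee-saved → restored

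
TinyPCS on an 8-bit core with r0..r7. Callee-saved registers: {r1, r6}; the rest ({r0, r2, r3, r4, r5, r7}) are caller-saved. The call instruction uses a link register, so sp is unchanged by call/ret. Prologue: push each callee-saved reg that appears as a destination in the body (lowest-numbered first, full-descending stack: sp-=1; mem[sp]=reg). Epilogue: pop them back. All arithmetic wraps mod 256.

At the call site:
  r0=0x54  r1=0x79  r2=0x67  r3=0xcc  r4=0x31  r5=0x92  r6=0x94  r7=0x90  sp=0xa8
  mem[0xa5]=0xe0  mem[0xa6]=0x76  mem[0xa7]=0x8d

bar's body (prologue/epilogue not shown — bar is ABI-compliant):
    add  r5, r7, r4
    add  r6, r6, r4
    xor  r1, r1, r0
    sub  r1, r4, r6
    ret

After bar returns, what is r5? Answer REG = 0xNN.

REG = 0xc1

prologue: push r1 → mem[0xa7]=0x79, sp=0xa7
prologue: push r6 → mem[0xa6]=0x94, sp=0xa6
body[0] add  r5, r7, r4 → r5=0xc1
body[1] add  r6, r6, r4 → r6=0xc5
body[2] xor  r1, r1, r0 → r1=0x2d
body[3] sub  r1, r4, r6 → r1=0x6c
epilogue: pop r6=0x94, sp=0xa7
epilogue: pop r1=0x79, sp=0xa8
r5 is caller-saved → body value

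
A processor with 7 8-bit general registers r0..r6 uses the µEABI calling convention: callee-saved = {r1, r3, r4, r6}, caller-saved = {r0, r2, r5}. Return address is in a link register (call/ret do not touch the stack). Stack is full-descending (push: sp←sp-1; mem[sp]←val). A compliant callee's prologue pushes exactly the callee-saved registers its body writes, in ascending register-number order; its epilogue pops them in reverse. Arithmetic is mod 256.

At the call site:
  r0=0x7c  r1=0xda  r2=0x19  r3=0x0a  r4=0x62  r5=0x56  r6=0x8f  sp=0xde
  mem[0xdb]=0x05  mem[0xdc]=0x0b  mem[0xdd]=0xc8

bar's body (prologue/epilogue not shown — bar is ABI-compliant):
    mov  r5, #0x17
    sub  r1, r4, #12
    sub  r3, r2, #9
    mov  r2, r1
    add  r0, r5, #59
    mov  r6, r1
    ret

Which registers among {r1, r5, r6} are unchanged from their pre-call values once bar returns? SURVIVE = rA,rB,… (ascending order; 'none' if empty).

prologue: push r1 → mem[0xdd]=0xda, sp=0xdd
prologue: push r3 → mem[0xdc]=0x0a, sp=0xdc
prologue: push r6 → mem[0xdb]=0x8f, sp=0xdb
body[0] mov  r5, #0x17 → r5=0x17
body[1] sub  r1, r4, #12 → r1=0x56
body[2] sub  r3, r2, #9 → r3=0x10
body[3] mov  r2, r1 → r2=0x56
body[4] add  r0, r5, #59 → r0=0x52
body[5] mov  r6, r1 → r6=0x56
epilogue: pop r6=0x8f, sp=0xdc
epilogue: pop r3=0x0a, sp=0xdd
epilogue: pop r1=0xda, sp=0xde
r1: callee-saved, written=True
r5: caller-saved, written=True
r6: callee-saved, written=True

SURVIVE = r1,r6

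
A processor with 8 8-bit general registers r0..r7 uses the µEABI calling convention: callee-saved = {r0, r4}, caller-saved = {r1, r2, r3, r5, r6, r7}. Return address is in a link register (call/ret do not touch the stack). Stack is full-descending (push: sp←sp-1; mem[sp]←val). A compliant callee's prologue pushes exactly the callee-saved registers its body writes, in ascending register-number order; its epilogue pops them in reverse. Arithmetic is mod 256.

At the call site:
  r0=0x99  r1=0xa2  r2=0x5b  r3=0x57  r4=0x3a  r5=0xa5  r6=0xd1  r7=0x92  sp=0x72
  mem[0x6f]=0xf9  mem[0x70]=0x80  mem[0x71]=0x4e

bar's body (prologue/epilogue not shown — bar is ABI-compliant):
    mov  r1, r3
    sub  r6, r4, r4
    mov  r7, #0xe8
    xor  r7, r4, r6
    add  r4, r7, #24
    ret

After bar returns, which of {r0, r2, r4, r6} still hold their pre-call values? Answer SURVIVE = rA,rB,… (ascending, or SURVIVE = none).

SURVIVE = r0,r2,r4

prologue: push r4 -> mem[0x71]=0x3a, sp=0x71
body[0] mov  r1, r3 -> r1=0x57
body[1] sub  r6, r4, r4 -> r6=0x00
body[2] mov  r7, #0xe8 -> r7=0xe8
body[3] xor  r7, r4, r6 -> r7=0x3a
body[4] add  r4, r7, #24 -> r4=0x52
epilogue: pop r4=0x3a, sp=0x72
r0: callee-saved, written=False
r2: caller-saved, written=False
r4: callee-saved, written=True
r6: caller-saved, written=True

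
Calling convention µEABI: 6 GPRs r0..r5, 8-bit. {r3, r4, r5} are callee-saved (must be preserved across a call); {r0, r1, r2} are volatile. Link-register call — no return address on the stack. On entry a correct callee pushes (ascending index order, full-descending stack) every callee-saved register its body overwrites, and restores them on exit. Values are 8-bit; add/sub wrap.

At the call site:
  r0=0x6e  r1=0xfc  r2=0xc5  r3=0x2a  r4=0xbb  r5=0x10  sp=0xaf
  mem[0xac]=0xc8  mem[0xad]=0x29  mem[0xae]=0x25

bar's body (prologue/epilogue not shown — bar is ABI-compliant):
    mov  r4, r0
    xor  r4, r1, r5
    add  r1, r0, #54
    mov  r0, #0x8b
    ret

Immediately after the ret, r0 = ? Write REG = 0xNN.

prologue: push r4 → mem[0xae]=0xbb, sp=0xae
body[0] mov  r4, r0 → r4=0x6e
body[1] xor  r4, r1, r5 → r4=0xec
body[2] add  r1, r0, #54 → r1=0xa4
body[3] mov  r0, #0x8b → r0=0x8b
epilogue: pop r4=0xbb, sp=0xaf
r0 is caller-saved → body value

REG = 0x8b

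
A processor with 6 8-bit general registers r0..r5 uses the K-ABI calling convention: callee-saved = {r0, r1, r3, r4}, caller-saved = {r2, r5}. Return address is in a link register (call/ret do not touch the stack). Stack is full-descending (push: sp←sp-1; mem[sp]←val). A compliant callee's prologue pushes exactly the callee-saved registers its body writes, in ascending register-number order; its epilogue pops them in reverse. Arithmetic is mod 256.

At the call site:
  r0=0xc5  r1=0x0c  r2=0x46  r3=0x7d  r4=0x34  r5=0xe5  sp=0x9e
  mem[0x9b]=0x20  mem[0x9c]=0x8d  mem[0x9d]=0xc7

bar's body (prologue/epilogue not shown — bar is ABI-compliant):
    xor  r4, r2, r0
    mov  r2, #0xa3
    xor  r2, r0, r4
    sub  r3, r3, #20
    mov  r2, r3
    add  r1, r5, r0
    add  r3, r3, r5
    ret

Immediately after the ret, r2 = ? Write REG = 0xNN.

REG = 0x69

prologue: push r1 -> mem[0x9d]=0x0c, sp=0x9d
prologue: push r3 -> mem[0x9c]=0x7d, sp=0x9c
prologue: push r4 -> mem[0x9b]=0x34, sp=0x9b
body[0] xor  r4, r2, r0 -> r4=0x83
body[1] mov  r2, #0xa3 -> r2=0xa3
body[2] xor  r2, r0, r4 -> r2=0x46
body[3] sub  r3, r3, #20 -> r3=0x69
body[4] mov  r2, r3 -> r2=0x69
body[5] add  r1, r5, r0 -> r1=0xaa
body[6] add  r3, r3, r5 -> r3=0x4e
epilogue: pop r4=0x34, sp=0x9c
epilogue: pop r3=0x7d, sp=0x9d
epilogue: pop r1=0x0c, sp=0x9e
r2 is caller-saved -> body value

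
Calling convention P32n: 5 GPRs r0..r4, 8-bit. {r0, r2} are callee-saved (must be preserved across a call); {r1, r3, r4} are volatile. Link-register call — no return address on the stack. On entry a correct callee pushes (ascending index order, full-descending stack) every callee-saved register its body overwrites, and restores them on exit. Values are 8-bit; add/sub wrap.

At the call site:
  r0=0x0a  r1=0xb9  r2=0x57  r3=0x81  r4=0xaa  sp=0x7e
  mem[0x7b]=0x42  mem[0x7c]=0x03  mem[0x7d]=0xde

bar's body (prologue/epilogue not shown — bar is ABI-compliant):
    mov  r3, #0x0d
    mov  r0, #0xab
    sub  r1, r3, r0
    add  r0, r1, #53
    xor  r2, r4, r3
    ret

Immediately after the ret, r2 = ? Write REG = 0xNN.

REG = 0x57

prologue: push r0 -> mem[0x7d]=0x0a, sp=0x7d
prologue: push r2 -> mem[0x7c]=0x57, sp=0x7c
body[0] mov  r3, #0x0d -> r3=0x0d
body[1] mov  r0, #0xab -> r0=0xab
body[2] sub  r1, r3, r0 -> r1=0x62
body[3] add  r0, r1, #53 -> r0=0x97
body[4] xor  r2, r4, r3 -> r2=0xa7
epilogue: pop r2=0x57, sp=0x7d
epilogue: pop r0=0x0a, sp=0x7e
r2 is callee-saved -> restored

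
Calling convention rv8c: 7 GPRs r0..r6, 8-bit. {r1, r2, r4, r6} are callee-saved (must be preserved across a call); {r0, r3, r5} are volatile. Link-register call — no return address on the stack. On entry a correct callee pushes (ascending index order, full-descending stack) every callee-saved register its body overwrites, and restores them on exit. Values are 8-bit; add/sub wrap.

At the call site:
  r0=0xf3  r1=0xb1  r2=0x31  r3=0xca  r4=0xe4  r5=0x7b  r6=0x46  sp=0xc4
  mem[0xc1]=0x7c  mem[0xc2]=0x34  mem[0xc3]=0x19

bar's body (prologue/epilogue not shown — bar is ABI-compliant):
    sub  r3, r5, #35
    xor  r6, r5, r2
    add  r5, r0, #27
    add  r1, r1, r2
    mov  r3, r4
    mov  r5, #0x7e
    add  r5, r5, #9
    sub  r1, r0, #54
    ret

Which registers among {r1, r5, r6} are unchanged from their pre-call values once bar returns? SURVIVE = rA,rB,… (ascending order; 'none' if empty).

SURVIVE = r1,r6

prologue: push r1 -> mem[0xc3]=0xb1, sp=0xc3
prologue: push r6 -> mem[0xc2]=0x46, sp=0xc2
body[0] sub  r3, r5, #35 -> r3=0x58
body[1] xor  r6, r5, r2 -> r6=0x4a
body[2] add  r5, r0, #27 -> r5=0x0e
body[3] add  r1, r1, r2 -> r1=0xe2
body[4] mov  r3, r4 -> r3=0xe4
body[5] mov  r5, #0x7e -> r5=0x7e
body[6] add  r5, r5, #9 -> r5=0x87
body[7] sub  r1, r0, #54 -> r1=0xbd
epilogue: pop r6=0x46, sp=0xc3
epilogue: pop r1=0xb1, sp=0xc4
r1: callee-saved, written=True
r5: caller-saved, written=True
r6: callee-saved, written=True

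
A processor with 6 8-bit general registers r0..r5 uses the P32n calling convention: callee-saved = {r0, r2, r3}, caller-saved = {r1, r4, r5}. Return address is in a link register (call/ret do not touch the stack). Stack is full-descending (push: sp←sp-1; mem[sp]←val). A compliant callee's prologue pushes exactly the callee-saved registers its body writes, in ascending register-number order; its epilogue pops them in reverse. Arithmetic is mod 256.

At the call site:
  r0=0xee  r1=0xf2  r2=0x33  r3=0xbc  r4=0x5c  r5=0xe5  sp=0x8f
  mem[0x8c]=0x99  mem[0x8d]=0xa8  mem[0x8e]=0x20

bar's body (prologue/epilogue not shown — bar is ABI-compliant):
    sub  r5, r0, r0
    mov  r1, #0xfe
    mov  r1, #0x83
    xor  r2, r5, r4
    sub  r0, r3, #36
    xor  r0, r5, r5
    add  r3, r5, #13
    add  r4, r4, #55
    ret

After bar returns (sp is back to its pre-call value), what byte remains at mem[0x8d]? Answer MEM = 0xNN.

prologue: push r0 → mem[0x8e]=0xee, sp=0x8e
prologue: push r2 → mem[0x8d]=0x33, sp=0x8d
prologue: push r3 → mem[0x8c]=0xbc, sp=0x8c
body[0] sub  r5, r0, r0 → r5=0x00
body[1] mov  r1, #0xfe → r1=0xfe
body[2] mov  r1, #0x83 → r1=0x83
body[3] xor  r2, r5, r4 → r2=0x5c
body[4] sub  r0, r3, #36 → r0=0x98
body[5] xor  r0, r5, r5 → r0=0x00
body[6] add  r3, r5, #13 → r3=0x0d
body[7] add  r4, r4, #55 → r4=0x93
epilogue: pop r3=0xbc, sp=0x8d
epilogue: pop r2=0x33, sp=0x8e
epilogue: pop r0=0xee, sp=0x8f
prologue pushed ['r0', 'r2', 'r3'] at ['0x8e', '0x8d', '0x8c']

MEM = 0x33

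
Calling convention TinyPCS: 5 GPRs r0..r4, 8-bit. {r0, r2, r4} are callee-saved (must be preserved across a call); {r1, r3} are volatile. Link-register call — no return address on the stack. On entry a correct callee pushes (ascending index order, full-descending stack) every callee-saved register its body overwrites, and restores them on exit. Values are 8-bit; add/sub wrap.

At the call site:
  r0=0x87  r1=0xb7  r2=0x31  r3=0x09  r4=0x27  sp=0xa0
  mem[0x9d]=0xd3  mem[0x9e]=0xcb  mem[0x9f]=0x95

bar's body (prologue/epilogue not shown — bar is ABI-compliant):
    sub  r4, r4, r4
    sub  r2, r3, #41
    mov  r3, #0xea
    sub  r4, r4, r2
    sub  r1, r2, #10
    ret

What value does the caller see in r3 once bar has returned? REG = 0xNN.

REG = 0xea

prologue: push r2 → mem[0x9f]=0x31, sp=0x9f
prologue: push r4 → mem[0x9e]=0x27, sp=0x9e
body[0] sub  r4, r4, r4 → r4=0x00
body[1] sub  r2, r3, #41 → r2=0xe0
body[2] mov  r3, #0xea → r3=0xea
body[3] sub  r4, r4, r2 → r4=0x20
body[4] sub  r1, r2, #10 → r1=0xd6
epilogue: pop r4=0x27, sp=0x9f
epilogue: pop r2=0x31, sp=0xa0
r3 is caller-saved → body value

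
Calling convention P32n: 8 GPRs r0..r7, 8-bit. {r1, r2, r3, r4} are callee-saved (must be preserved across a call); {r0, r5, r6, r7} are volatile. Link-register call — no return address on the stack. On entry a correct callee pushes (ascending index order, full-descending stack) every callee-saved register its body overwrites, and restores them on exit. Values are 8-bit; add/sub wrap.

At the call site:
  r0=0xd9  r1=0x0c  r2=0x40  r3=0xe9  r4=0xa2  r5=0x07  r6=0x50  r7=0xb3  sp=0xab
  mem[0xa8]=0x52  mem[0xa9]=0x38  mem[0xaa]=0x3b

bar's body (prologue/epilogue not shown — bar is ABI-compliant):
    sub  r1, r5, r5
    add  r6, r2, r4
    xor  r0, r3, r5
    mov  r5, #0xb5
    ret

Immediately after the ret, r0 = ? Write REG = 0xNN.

prologue: push r1 → mem[0xaa]=0x0c, sp=0xaa
body[0] sub  r1, r5, r5 → r1=0x00
body[1] add  r6, r2, r4 → r6=0xe2
body[2] xor  r0, r3, r5 → r0=0xee
body[3] mov  r5, #0xb5 → r5=0xb5
epilogue: pop r1=0x0c, sp=0xab
r0 is caller-saved → body value

REG = 0xee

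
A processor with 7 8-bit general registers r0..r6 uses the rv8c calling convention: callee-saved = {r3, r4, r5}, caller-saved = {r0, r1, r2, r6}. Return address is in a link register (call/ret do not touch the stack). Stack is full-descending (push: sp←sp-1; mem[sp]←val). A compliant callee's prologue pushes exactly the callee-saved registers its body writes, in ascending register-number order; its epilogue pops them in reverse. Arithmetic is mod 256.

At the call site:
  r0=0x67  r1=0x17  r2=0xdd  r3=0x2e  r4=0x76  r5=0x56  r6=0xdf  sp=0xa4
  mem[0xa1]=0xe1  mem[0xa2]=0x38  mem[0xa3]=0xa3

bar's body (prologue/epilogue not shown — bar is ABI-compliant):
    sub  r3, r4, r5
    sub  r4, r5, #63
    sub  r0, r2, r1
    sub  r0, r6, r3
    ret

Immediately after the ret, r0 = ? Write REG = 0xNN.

REG = 0xbf

prologue: push r3 -> mem[0xa3]=0x2e, sp=0xa3
prologue: push r4 -> mem[0xa2]=0x76, sp=0xa2
body[0] sub  r3, r4, r5 -> r3=0x20
body[1] sub  r4, r5, #63 -> r4=0x17
body[2] sub  r0, r2, r1 -> r0=0xc6
body[3] sub  r0, r6, r3 -> r0=0xbf
epilogue: pop r4=0x76, sp=0xa3
epilogue: pop r3=0x2e, sp=0xa4
r0 is caller-saved -> body value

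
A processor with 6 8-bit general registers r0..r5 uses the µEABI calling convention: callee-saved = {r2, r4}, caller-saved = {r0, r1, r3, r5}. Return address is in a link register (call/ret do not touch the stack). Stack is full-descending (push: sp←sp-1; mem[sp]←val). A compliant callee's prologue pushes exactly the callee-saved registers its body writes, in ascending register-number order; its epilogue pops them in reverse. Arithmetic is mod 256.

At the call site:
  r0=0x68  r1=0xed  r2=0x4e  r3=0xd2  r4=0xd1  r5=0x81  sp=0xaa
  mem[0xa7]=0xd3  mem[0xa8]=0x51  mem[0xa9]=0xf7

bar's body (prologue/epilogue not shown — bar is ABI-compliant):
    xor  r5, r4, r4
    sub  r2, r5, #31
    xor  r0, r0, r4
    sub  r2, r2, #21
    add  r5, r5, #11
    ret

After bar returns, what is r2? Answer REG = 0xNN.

REG = 0x4e

prologue: push r2 → mem[0xa9]=0x4e, sp=0xa9
body[0] xor  r5, r4, r4 → r5=0x00
body[1] sub  r2, r5, #31 → r2=0xe1
body[2] xor  r0, r0, r4 → r0=0xb9
body[3] sub  r2, r2, #21 → r2=0xcc
body[4] add  r5, r5, #11 → r5=0x0b
epilogue: pop r2=0x4e, sp=0xaa
r2 is callee-saved → restored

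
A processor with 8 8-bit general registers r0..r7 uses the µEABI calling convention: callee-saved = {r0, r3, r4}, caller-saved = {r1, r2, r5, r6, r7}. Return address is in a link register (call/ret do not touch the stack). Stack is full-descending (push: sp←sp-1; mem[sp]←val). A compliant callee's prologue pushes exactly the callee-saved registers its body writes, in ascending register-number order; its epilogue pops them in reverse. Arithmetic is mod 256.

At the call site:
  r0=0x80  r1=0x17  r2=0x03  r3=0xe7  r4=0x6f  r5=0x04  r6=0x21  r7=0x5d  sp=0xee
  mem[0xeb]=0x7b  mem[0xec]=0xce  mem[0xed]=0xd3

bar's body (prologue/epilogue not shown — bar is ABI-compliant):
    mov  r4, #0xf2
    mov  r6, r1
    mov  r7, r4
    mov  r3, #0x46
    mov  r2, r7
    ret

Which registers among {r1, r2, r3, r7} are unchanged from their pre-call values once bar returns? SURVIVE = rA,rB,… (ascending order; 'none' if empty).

SURVIVE = r1,r3

prologue: push r3 -> mem[0xed]=0xe7, sp=0xed
prologue: push r4 -> mem[0xec]=0x6f, sp=0xec
body[0] mov  r4, #0xf2 -> r4=0xf2
body[1] mov  r6, r1 -> r6=0x17
body[2] mov  r7, r4 -> r7=0xf2
body[3] mov  r3, #0x46 -> r3=0x46
body[4] mov  r2, r7 -> r2=0xf2
epilogue: pop r4=0x6f, sp=0xed
epilogue: pop r3=0xe7, sp=0xee
r1: caller-saved, written=False
r2: caller-saved, written=True
r3: callee-saved, written=True
r7: caller-saved, written=True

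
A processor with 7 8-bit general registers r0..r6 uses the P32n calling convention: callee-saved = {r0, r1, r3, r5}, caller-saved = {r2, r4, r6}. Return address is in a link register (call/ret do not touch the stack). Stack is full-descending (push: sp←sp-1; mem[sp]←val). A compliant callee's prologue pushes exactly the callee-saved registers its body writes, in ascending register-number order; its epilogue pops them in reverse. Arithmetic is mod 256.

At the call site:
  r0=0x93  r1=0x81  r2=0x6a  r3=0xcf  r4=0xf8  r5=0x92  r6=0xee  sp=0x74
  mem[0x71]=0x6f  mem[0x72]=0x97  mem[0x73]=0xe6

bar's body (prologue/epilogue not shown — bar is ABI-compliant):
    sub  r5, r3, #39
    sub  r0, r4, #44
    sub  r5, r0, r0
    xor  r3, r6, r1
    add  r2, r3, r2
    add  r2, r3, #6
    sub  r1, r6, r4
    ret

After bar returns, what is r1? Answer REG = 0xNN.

prologue: push r0 -> mem[0x73]=0x93, sp=0x73
prologue: push r1 -> mem[0x72]=0x81, sp=0x72
prologue: push r3 -> mem[0x71]=0xcf, sp=0x71
prologue: push r5 -> mem[0x70]=0x92, sp=0x70
body[0] sub  r5, r3, #39 -> r5=0xa8
body[1] sub  r0, r4, #44 -> r0=0xcc
body[2] sub  r5, r0, r0 -> r5=0x00
body[3] xor  r3, r6, r1 -> r3=0x6f
body[4] add  r2, r3, r2 -> r2=0xd9
body[5] add  r2, r3, #6 -> r2=0x75
body[6] sub  r1, r6, r4 -> r1=0xf6
epilogue: pop r5=0x92, sp=0x71
epilogue: pop r3=0xcf, sp=0x72
epilogue: pop r1=0x81, sp=0x73
epilogue: pop r0=0x93, sp=0x74
r1 is callee-saved -> restored

REG = 0x81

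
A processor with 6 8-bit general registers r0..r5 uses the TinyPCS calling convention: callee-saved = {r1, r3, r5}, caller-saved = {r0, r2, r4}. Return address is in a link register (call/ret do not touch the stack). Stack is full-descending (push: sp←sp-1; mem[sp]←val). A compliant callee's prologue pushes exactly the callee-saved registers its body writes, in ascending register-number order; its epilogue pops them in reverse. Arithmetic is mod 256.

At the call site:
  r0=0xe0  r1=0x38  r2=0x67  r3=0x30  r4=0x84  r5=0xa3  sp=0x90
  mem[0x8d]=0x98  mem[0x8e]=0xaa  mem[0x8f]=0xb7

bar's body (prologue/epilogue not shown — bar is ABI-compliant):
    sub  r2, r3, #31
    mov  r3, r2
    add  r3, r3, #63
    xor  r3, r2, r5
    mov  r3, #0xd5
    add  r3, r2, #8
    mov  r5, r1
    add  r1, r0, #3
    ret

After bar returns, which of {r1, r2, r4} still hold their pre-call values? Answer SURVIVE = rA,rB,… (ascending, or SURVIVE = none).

SURVIVE = r1,r4

prologue: push r1 → mem[0x8f]=0x38, sp=0x8f
prologue: push r3 → mem[0x8e]=0x30, sp=0x8e
prologue: push r5 → mem[0x8d]=0xa3, sp=0x8d
body[0] sub  r2, r3, #31 → r2=0x11
body[1] mov  r3, r2 → r3=0x11
body[2] add  r3, r3, #63 → r3=0x50
body[3] xor  r3, r2, r5 → r3=0xb2
body[4] mov  r3, #0xd5 → r3=0xd5
body[5] add  r3, r2, #8 → r3=0x19
body[6] mov  r5, r1 → r5=0x38
body[7] add  r1, r0, #3 → r1=0xe3
epilogue: pop r5=0xa3, sp=0x8e
epilogue: pop r3=0x30, sp=0x8f
epilogue: pop r1=0x38, sp=0x90
r1: callee-saved, written=True
r2: caller-saved, written=True
r4: caller-saved, written=False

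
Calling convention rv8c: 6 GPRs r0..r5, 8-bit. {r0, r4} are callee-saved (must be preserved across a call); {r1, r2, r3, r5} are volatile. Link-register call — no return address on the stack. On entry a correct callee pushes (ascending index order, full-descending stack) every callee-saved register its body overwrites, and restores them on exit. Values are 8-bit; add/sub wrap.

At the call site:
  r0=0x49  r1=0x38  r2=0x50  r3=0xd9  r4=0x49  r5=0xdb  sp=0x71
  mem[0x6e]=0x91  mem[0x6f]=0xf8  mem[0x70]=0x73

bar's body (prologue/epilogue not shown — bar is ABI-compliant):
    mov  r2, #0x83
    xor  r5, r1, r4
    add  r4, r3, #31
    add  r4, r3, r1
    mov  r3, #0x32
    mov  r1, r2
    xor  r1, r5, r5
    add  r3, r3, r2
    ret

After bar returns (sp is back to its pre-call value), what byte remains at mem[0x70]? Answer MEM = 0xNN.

MEM = 0x49

prologue: push r4 → mem[0x70]=0x49, sp=0x70
body[0] mov  r2, #0x83 → r2=0x83
body[1] xor  r5, r1, r4 → r5=0x71
body[2] add  r4, r3, #31 → r4=0xf8
body[3] add  r4, r3, r1 → r4=0x11
body[4] mov  r3, #0x32 → r3=0x32
body[5] mov  r1, r2 → r1=0x83
body[6] xor  r1, r5, r5 → r1=0x00
body[7] add  r3, r3, r2 → r3=0xb5
epilogue: pop r4=0x49, sp=0x71
prologue pushed ['r4'] at ['0x70']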